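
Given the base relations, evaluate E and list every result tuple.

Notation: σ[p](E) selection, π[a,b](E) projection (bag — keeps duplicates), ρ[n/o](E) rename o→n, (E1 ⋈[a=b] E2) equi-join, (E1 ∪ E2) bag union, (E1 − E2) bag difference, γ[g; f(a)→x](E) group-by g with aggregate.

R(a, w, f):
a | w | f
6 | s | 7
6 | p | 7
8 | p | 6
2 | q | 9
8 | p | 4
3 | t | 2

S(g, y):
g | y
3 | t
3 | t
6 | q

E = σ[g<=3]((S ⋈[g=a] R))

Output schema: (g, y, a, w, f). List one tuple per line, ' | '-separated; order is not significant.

Subexpression sizes:
  S → 3
  R → 6
  (S ⋈[g=a] R) → 4
  σ[g<=3]((S ⋈[g=a] R)) → 2

== RESULT ==
g | y | a | w | f
3 | t | 3 | t | 2
3 | t | 3 | t | 2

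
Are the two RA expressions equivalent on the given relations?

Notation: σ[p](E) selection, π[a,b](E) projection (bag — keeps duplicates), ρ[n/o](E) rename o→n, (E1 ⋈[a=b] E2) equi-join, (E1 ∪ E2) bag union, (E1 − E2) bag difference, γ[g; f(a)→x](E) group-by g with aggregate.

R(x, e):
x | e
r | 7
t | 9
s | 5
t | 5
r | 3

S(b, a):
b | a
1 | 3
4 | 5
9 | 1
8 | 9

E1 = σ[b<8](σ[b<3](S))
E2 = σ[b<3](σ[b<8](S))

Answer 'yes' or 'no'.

E1 subexpression sizes:
  S → 4
  σ[b<3](S) → 1
  σ[b<8](σ[b<3](S)) → 1
E2 subexpression sizes:
  S → 4
  σ[b<8](S) → 2
  σ[b<3](σ[b<8](S)) → 1

E1 and E2 produce the same multiset:
b | a
1 | 3

yes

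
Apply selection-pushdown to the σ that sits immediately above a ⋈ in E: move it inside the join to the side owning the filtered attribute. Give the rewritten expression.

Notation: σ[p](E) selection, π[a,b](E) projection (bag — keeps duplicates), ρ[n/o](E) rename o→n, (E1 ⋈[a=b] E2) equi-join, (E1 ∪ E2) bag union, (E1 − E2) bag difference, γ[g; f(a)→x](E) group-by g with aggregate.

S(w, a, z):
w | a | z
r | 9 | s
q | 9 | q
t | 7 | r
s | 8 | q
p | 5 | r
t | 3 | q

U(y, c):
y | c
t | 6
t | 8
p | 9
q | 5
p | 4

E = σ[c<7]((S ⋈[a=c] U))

σ filters on c, owned by the right side.
E' = (S ⋈[a=c] σ[c<7](U))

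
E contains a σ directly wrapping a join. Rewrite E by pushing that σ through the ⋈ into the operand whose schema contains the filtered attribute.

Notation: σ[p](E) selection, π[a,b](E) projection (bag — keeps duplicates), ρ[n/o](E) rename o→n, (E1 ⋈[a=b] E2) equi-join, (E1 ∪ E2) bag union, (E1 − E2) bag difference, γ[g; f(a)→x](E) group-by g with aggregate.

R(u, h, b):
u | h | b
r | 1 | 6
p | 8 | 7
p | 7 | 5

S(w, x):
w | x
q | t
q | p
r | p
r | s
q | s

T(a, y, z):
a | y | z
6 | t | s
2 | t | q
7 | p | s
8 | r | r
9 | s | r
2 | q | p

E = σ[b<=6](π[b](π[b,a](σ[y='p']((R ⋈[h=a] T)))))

σ filters on y, owned by the right side.
E' = σ[b<=6](π[b](π[b,a]((R ⋈[h=a] σ[y='p'](T)))))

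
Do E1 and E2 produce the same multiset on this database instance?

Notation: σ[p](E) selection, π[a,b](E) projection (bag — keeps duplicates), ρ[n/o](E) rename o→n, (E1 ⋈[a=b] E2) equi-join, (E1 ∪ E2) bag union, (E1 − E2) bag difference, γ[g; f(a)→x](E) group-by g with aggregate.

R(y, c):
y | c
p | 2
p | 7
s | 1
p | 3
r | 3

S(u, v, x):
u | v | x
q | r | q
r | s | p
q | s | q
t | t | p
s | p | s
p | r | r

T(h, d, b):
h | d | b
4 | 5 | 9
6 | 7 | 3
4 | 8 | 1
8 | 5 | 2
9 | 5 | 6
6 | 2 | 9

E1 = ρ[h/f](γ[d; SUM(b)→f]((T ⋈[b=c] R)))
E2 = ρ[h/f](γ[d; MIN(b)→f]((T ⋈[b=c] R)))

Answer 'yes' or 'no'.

E1 subexpression sizes:
  T → 6
  R → 5
  (T ⋈[b=c] R) → 4
  γ[d; SUM(b)→f]((T ⋈[b=c] R)) → 3
  ρ[h/f](γ[d; SUM(b)→f]((T ⋈[b=c] R))) → 3
E2 subexpression sizes:
  T → 6
  R → 5
  (T ⋈[b=c] R) → 4
  γ[d; MIN(b)→f]((T ⋈[b=c] R)) → 3
  ρ[h/f](γ[d; MIN(b)→f]((T ⋈[b=c] R))) → 3

E1 result:
d | h
5 | 2
7 | 6
8 | 1
E2 result:
d | h
5 | 2
7 | 3
8 | 1
Witness: (7, 6) appears 1× in E1 but 0× in E2.

no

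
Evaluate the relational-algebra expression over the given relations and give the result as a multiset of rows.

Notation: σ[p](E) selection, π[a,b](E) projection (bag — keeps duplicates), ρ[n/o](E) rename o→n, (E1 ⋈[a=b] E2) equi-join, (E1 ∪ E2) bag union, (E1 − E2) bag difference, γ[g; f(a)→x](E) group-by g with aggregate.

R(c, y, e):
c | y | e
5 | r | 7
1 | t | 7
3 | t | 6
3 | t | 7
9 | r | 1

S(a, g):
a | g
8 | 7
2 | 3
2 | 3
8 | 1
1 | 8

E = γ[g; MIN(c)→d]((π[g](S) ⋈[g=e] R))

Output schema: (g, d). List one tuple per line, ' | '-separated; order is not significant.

Row counts bottom-up:
  S → 5
  π[g](S) → 5
  R → 5
  (π[g](S) ⋈[g=e] R) → 4
  γ[g; MIN(c)→d]((π[g](S) ⋈[g=e] R)) → 2

== RESULT ==
g | d
1 | 9
7 | 1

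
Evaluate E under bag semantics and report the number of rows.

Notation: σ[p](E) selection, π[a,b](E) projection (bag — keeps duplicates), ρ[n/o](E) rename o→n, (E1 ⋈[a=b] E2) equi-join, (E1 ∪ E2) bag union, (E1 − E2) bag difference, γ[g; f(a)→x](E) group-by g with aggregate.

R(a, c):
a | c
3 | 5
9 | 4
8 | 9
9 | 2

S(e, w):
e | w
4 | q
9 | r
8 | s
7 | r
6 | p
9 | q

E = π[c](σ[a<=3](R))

Stepwise |·|:
  R → 4
  σ[a<=3](R) → 1
  π[c](σ[a<=3](R)) → 1

|E| = 1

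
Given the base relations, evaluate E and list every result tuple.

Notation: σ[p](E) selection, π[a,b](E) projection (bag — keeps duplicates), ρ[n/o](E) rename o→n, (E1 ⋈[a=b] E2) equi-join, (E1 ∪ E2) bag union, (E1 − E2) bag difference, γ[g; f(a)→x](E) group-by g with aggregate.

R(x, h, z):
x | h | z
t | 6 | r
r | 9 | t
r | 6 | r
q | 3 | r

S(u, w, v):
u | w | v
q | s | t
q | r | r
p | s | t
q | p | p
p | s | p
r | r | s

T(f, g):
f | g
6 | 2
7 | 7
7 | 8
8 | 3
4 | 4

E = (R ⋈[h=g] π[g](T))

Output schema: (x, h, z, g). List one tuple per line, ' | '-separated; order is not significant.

Subexpression sizes:
  R → 4
  T → 5
  π[g](T) → 5
  (R ⋈[h=g] π[g](T)) → 1

== RESULT ==
x | h | z | g
q | 3 | r | 3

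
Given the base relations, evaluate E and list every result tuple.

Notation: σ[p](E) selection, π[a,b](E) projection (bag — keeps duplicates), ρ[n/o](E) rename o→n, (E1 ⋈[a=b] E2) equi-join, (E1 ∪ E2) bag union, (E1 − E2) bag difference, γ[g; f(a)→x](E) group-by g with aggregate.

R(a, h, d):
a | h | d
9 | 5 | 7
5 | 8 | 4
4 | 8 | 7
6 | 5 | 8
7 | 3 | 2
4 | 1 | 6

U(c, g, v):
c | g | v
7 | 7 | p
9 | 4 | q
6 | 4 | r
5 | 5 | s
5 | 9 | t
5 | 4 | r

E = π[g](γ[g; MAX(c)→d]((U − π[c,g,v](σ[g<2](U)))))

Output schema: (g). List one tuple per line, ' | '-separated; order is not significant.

Row counts bottom-up:
  U → 6
  U → 6
  σ[g<2](U) → 0
  π[c,g,v](σ[g<2](U)) → 0
  (U − π[c,g,v](σ[g<2](U))) → 6
  γ[g; MAX(c)→d]((U − π[c,g,v](σ[g<2](U)))) → 4
  π[g](γ[g; MAX(c)→d]((U − π[c,g,v](σ[g<2](U))))) → 4

== RESULT ==
g
4
5
7
9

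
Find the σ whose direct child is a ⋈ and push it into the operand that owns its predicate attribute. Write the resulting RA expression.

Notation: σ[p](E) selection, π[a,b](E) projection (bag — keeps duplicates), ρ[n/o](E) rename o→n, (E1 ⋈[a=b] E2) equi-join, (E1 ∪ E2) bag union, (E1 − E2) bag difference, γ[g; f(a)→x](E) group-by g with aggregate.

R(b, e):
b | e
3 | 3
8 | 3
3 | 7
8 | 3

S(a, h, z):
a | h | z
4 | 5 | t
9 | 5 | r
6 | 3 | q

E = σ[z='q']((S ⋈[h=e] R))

σ filters on z, owned by the left side.
E' = (σ[z='q'](S) ⋈[h=e] R)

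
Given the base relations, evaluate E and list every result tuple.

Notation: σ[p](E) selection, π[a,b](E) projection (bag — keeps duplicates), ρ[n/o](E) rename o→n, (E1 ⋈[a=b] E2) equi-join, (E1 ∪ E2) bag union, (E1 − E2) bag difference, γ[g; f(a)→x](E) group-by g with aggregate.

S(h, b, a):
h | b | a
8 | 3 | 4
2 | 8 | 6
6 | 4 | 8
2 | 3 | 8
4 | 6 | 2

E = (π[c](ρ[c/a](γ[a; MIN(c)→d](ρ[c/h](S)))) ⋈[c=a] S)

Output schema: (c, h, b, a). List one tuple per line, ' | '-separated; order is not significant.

Stepwise |·|:
  S → 5
  ρ[c/h](S) → 5
  γ[a; MIN(c)→d](ρ[c/h](S)) → 4
  ρ[c/a](γ[a; MIN(c)→d](ρ[c/h](S))) → 4
  π[c](ρ[c/a](γ[a; MIN(c)→d](ρ[c/h](S)))) → 4
  S → 5
  (π[c](ρ[c/a](γ[a; MIN(c)→d](ρ[c/h](S)))) ⋈[c=a] S) → 5

== RESULT ==
c | h | b | a
2 | 4 | 6 | 2
4 | 8 | 3 | 4
6 | 2 | 8 | 6
8 | 2 | 3 | 8
8 | 6 | 4 | 8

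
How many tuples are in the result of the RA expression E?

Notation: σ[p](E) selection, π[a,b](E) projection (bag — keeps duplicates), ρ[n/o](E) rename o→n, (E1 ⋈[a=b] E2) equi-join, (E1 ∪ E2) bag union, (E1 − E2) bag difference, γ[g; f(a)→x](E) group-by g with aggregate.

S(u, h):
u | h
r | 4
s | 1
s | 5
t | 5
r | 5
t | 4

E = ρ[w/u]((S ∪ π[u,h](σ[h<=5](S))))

Subexpression sizes:
  S → 6
  S → 6
  σ[h<=5](S) → 6
  π[u,h](σ[h<=5](S)) → 6
  (S ∪ π[u,h](σ[h<=5](S))) → 12
  ρ[w/u]((S ∪ π[u,h](σ[h<=5](S)))) → 12

|E| = 12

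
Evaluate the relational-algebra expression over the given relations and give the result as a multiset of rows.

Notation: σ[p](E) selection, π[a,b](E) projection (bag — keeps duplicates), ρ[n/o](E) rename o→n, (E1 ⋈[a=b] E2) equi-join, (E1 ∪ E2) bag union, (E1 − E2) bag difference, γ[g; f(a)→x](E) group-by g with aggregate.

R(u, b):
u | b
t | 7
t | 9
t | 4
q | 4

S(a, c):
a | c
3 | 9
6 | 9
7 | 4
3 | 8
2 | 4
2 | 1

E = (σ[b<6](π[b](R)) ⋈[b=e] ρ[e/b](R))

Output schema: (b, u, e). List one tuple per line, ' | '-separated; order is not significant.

Subexpression sizes:
  R → 4
  π[b](R) → 4
  σ[b<6](π[b](R)) → 2
  R → 4
  ρ[e/b](R) → 4
  (σ[b<6](π[b](R)) ⋈[b=e] ρ[e/b](R)) → 4

== RESULT ==
b | u | e
4 | q | 4
4 | q | 4
4 | t | 4
4 | t | 4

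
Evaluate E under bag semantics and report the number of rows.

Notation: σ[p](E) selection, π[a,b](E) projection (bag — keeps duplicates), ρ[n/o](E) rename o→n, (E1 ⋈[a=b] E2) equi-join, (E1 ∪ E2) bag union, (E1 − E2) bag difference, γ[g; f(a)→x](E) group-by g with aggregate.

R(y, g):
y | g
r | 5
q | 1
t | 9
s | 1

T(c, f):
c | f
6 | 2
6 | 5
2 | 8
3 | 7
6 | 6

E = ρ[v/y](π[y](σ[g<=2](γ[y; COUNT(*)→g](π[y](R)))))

Per-node cardinality:
  R → 4
  π[y](R) → 4
  γ[y; COUNT(*)→g](π[y](R)) → 4
  σ[g<=2](γ[y; COUNT(*)→g](π[y](R))) → 4
  π[y](σ[g<=2](γ[y; COUNT(*)→g](π[y](R)))) → 4
  ρ[v/y](π[y](σ[g<=2](γ[y; COUNT(*)→g](π[y](R))))) → 4

|E| = 4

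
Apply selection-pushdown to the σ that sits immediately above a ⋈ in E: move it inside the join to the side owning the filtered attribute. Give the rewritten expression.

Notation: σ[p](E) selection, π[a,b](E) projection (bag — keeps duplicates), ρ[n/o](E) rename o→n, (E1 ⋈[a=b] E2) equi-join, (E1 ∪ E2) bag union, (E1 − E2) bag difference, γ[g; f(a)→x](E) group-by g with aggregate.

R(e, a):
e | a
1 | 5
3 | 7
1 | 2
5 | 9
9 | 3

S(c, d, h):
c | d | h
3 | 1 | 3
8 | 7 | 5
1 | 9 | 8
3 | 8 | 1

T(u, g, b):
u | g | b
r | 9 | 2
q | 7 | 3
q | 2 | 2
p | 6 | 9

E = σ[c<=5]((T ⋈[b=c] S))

σ filters on c, owned by the right side.
E' = (T ⋈[b=c] σ[c<=5](S))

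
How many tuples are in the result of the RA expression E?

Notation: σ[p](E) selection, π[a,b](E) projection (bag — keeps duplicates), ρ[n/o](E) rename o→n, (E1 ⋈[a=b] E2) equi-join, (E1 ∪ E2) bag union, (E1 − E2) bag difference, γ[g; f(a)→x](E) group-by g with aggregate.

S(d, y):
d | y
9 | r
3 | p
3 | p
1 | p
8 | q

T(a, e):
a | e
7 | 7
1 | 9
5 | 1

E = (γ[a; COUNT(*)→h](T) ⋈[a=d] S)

Row counts bottom-up:
  T → 3
  γ[a; COUNT(*)→h](T) → 3
  S → 5
  (γ[a; COUNT(*)→h](T) ⋈[a=d] S) → 1

|E| = 1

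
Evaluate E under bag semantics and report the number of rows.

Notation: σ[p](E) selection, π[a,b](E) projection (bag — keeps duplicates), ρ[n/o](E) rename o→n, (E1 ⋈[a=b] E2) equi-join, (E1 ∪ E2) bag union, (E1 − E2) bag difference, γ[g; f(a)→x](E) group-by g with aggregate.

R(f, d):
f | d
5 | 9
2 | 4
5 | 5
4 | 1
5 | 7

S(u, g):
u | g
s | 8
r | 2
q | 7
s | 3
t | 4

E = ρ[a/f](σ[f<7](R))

Row counts bottom-up:
  R → 5
  σ[f<7](R) → 5
  ρ[a/f](σ[f<7](R)) → 5

|E| = 5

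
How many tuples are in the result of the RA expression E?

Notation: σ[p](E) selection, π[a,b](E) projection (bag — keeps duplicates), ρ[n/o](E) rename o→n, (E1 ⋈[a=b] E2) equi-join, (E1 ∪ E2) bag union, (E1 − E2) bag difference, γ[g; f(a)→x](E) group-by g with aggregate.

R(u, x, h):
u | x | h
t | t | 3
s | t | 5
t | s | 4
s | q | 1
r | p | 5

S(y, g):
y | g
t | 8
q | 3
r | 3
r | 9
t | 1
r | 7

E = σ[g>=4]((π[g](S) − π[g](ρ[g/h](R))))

Row counts bottom-up:
  S → 6
  π[g](S) → 6
  R → 5
  ρ[g/h](R) → 5
  π[g](ρ[g/h](R)) → 5
  (π[g](S) − π[g](ρ[g/h](R))) → 4
  σ[g>=4]((π[g](S) − π[g](ρ[g/h](R)))) → 3

|E| = 3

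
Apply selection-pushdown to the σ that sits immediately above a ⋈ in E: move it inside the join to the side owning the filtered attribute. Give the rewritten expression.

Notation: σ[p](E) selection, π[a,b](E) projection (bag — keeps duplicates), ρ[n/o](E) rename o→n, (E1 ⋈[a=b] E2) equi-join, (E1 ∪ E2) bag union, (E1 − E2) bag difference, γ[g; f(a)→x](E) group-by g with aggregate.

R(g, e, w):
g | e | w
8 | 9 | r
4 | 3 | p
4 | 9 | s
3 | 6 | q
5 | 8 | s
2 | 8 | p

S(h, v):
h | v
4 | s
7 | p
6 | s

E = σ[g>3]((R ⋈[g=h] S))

σ filters on g, owned by the left side.
E' = (σ[g>3](R) ⋈[g=h] S)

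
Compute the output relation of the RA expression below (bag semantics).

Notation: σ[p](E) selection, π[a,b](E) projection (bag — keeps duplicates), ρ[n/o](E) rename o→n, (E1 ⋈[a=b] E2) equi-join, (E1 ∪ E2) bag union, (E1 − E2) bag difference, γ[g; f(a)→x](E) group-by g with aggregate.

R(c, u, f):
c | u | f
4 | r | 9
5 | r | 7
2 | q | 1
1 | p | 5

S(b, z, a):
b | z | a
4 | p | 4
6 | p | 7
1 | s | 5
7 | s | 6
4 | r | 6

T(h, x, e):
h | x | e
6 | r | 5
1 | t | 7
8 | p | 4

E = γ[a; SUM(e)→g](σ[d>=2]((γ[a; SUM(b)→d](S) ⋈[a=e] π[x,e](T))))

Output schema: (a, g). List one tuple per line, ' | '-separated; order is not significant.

Per-node cardinality:
  S → 5
  γ[a; SUM(b)→d](S) → 4
  T → 3
  π[x,e](T) → 3
  (γ[a; SUM(b)→d](S) ⋈[a=e] π[x,e](T)) → 3
  σ[d>=2]((γ[a; SUM(b)→d](S) ⋈[a=e] π[x,e](T))) → 2
  γ[a; SUM(e)→g](σ[d>=2]((γ[a; SUM(b)→d](S) ⋈[a=e] π[x,e](T)))) → 2

== RESULT ==
a | g
4 | 4
7 | 7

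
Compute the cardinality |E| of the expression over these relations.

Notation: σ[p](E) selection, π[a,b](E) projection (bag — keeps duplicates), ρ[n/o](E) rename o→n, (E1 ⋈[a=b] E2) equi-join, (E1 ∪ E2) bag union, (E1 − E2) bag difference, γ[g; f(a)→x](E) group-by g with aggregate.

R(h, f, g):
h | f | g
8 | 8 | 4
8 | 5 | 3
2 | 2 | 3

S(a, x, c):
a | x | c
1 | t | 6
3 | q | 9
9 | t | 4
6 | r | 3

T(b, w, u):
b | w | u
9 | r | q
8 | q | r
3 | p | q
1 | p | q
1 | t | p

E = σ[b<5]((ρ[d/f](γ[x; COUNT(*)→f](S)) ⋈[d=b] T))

Per-node cardinality:
  S → 4
  γ[x; COUNT(*)→f](S) → 3
  ρ[d/f](γ[x; COUNT(*)→f](S)) → 3
  T → 5
  (ρ[d/f](γ[x; COUNT(*)→f](S)) ⋈[d=b] T) → 4
  σ[b<5]((ρ[d/f](γ[x; COUNT(*)→f](S)) ⋈[d=b] T)) → 4

|E| = 4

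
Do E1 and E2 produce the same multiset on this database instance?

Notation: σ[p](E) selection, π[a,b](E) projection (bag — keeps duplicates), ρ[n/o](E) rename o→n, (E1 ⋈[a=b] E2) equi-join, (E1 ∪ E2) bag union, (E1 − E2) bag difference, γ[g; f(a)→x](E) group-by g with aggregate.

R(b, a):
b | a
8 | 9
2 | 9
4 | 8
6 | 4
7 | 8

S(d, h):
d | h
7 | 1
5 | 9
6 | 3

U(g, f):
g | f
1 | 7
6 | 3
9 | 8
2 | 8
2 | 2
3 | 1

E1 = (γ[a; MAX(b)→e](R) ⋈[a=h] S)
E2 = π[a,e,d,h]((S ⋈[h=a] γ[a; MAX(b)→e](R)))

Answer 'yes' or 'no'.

E1 per-node cardinality:
  R → 5
  γ[a; MAX(b)→e](R) → 3
  S → 3
  (γ[a; MAX(b)→e](R) ⋈[a=h] S) → 1
E2 per-node cardinality:
  S → 3
  R → 5
  γ[a; MAX(b)→e](R) → 3
  (S ⋈[h=a] γ[a; MAX(b)→e](R)) → 1
  π[a,e,d,h]((S ⋈[h=a] γ[a; MAX(b)→e](R))) → 1

E1 and E2 produce the same multiset:
a | e | d | h
9 | 8 | 5 | 9

yes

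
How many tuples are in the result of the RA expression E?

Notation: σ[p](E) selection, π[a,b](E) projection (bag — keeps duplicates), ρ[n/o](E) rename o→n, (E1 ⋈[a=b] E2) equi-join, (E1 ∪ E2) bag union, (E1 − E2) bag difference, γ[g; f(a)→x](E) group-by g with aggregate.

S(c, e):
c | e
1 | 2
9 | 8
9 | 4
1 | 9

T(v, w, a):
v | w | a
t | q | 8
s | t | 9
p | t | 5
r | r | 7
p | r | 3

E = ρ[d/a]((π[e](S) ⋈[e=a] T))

Per-node cardinality:
  S → 4
  π[e](S) → 4
  T → 5
  (π[e](S) ⋈[e=a] T) → 2
  ρ[d/a]((π[e](S) ⋈[e=a] T)) → 2

|E| = 2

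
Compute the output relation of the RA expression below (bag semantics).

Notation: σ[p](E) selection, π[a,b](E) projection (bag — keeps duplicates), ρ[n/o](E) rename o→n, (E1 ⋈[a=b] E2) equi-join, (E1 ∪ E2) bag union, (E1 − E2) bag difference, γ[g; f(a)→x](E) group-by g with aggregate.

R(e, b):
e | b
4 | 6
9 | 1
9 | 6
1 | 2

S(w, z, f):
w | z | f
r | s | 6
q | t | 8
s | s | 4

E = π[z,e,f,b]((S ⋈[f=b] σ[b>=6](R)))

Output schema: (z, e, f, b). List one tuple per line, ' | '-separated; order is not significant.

Stepwise |·|:
  S → 3
  R → 4
  σ[b>=6](R) → 2
  (S ⋈[f=b] σ[b>=6](R)) → 2
  π[z,e,f,b]((S ⋈[f=b] σ[b>=6](R))) → 2

== RESULT ==
z | e | f | b
s | 4 | 6 | 6
s | 9 | 6 | 6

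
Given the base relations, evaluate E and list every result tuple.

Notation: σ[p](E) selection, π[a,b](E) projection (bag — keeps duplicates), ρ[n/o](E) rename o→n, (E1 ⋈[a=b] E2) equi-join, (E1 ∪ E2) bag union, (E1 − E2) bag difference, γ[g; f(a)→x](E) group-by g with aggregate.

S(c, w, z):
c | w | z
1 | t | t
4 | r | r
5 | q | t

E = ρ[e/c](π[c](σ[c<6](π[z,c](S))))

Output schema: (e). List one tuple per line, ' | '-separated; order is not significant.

Per-node cardinality:
  S → 3
  π[z,c](S) → 3
  σ[c<6](π[z,c](S)) → 3
  π[c](σ[c<6](π[z,c](S))) → 3
  ρ[e/c](π[c](σ[c<6](π[z,c](S)))) → 3

== RESULT ==
e
1
4
5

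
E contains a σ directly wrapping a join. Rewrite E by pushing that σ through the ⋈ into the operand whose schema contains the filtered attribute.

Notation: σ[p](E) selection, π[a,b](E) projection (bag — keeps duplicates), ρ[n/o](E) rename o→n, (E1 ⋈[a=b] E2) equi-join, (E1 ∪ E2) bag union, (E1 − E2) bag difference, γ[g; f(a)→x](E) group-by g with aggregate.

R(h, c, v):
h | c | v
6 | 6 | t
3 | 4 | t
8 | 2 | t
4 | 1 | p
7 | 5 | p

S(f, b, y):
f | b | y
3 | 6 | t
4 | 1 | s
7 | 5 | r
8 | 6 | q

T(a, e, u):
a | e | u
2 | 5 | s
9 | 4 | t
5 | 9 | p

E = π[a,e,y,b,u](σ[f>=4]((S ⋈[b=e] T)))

σ filters on f, owned by the left side.
E' = π[a,e,y,b,u]((σ[f>=4](S) ⋈[b=e] T))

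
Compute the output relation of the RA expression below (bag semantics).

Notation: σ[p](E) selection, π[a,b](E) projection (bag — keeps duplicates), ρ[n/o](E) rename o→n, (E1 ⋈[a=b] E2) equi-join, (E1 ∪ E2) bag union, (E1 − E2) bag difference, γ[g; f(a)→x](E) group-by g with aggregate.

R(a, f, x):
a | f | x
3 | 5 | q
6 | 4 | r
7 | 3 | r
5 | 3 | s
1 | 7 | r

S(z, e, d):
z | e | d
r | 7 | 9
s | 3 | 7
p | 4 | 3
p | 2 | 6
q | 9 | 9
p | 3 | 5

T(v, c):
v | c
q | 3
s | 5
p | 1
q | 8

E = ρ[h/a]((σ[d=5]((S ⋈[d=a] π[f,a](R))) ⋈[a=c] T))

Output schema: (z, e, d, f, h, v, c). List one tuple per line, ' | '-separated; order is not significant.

Subexpression sizes:
  S → 6
  R → 5
  π[f,a](R) → 5
  (S ⋈[d=a] π[f,a](R)) → 4
  σ[d=5]((S ⋈[d=a] π[f,a](R))) → 1
  T → 4
  (σ[d=5]((S ⋈[d=a] π[f,a](R))) ⋈[a=c] T) → 1
  ρ[h/a]((σ[d=5]((S ⋈[d=a] π[f,a](R))) ⋈[a=c] T)) → 1

== RESULT ==
z | e | d | f | h | v | c
p | 3 | 5 | 3 | 5 | s | 5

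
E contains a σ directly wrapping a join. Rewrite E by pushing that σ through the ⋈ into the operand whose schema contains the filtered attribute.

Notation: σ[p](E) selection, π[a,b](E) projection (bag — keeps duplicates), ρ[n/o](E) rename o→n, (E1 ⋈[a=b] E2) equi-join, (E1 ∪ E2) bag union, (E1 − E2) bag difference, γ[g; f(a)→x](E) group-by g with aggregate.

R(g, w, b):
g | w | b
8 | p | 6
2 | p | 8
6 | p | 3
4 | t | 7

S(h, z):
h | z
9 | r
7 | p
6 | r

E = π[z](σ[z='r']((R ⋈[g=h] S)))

σ filters on z, owned by the right side.
E' = π[z]((R ⋈[g=h] σ[z='r'](S)))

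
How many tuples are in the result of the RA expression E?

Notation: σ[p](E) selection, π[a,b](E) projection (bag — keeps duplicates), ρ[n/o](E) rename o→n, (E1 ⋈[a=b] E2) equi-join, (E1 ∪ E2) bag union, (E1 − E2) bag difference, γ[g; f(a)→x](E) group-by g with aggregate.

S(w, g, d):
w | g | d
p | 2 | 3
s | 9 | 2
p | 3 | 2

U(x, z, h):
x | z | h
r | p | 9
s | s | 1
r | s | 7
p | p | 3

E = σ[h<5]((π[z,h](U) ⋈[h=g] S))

Row counts bottom-up:
  U → 4
  π[z,h](U) → 4
  S → 3
  (π[z,h](U) ⋈[h=g] S) → 2
  σ[h<5]((π[z,h](U) ⋈[h=g] S)) → 1

|E| = 1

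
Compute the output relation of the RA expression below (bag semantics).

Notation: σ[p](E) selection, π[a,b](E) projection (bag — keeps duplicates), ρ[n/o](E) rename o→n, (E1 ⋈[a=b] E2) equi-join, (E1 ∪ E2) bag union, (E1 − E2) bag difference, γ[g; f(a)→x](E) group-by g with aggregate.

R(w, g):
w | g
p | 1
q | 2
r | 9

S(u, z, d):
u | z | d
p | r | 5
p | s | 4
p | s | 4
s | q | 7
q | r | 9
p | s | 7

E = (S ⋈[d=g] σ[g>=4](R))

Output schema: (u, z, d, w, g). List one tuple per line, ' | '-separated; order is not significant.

Stepwise |·|:
  S → 6
  R → 3
  σ[g>=4](R) → 1
  (S ⋈[d=g] σ[g>=4](R)) → 1

== RESULT ==
u | z | d | w | g
q | r | 9 | r | 9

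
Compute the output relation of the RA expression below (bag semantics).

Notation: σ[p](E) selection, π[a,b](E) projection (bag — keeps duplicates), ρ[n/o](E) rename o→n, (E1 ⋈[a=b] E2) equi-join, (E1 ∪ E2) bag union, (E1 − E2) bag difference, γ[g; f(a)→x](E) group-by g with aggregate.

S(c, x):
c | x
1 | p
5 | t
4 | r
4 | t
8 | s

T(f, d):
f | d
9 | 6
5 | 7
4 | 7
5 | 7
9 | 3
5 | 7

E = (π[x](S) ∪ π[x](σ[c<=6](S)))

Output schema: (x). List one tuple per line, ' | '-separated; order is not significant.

Per-node cardinality:
  S → 5
  π[x](S) → 5
  S → 5
  σ[c<=6](S) → 4
  π[x](σ[c<=6](S)) → 4
  (π[x](S) ∪ π[x](σ[c<=6](S))) → 9

== RESULT ==
x
p
p
r
r
s
t
t
t
t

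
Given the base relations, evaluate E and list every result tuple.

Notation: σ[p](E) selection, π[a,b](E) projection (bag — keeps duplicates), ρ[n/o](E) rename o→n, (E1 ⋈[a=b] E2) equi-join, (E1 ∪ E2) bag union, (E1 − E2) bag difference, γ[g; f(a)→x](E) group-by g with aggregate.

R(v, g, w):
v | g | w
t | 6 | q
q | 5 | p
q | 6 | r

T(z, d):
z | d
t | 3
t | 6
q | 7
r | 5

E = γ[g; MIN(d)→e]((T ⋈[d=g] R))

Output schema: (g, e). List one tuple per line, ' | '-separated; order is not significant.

Subexpression sizes:
  T → 4
  R → 3
  (T ⋈[d=g] R) → 3
  γ[g; MIN(d)→e]((T ⋈[d=g] R)) → 2

== RESULT ==
g | e
5 | 5
6 | 6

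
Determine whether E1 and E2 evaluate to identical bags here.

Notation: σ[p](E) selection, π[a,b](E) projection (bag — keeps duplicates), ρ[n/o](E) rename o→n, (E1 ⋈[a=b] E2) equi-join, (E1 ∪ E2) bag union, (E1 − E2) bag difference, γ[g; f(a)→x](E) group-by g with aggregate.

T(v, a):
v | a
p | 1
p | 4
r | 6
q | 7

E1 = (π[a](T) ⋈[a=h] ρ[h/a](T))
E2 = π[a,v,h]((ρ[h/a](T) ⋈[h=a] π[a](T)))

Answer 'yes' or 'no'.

E1 per-node cardinality:
  T → 4
  π[a](T) → 4
  T → 4
  ρ[h/a](T) → 4
  (π[a](T) ⋈[a=h] ρ[h/a](T)) → 4
E2 per-node cardinality:
  T → 4
  ρ[h/a](T) → 4
  T → 4
  π[a](T) → 4
  (ρ[h/a](T) ⋈[h=a] π[a](T)) → 4
  π[a,v,h]((ρ[h/a](T) ⋈[h=a] π[a](T))) → 4

E1 and E2 produce the same multiset:
a | v | h
1 | p | 1
4 | p | 4
6 | r | 6
7 | q | 7

yes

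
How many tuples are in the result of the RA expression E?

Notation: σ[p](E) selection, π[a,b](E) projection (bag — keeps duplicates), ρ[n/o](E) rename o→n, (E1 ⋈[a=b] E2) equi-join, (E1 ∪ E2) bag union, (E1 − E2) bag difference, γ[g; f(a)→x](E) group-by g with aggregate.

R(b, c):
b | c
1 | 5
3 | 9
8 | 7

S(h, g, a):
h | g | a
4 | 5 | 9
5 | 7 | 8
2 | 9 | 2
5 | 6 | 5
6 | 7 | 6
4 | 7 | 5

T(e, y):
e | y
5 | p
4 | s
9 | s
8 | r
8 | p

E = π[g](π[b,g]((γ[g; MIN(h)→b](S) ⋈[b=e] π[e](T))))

Stepwise |·|:
  S → 6
  γ[g; MIN(h)→b](S) → 4
  T → 5
  π[e](T) → 5
  (γ[g; MIN(h)→b](S) ⋈[b=e] π[e](T)) → 3
  π[b,g]((γ[g; MIN(h)→b](S) ⋈[b=e] π[e](T))) → 3
  π[g](π[b,g]((γ[g; MIN(h)→b](S) ⋈[b=e] π[e](T)))) → 3

|E| = 3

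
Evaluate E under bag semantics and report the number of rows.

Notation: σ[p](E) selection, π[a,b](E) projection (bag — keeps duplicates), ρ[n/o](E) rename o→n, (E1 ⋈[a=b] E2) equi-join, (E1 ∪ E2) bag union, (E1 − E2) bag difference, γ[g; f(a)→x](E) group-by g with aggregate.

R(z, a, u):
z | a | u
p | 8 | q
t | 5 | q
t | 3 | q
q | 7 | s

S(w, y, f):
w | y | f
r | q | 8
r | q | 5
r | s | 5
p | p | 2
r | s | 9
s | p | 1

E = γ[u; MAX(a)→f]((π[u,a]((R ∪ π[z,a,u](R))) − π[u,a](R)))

Per-node cardinality:
  R → 4
  R → 4
  π[z,a,u](R) → 4
  (R ∪ π[z,a,u](R)) → 8
  π[u,a]((R ∪ π[z,a,u](R))) → 8
  R → 4
  π[u,a](R) → 4
  (π[u,a]((R ∪ π[z,a,u](R))) − π[u,a](R)) → 4
  γ[u; MAX(a)→f]((π[u,a]((R ∪ π[z,a,u](R))) − π[u,a](R))) → 2

|E| = 2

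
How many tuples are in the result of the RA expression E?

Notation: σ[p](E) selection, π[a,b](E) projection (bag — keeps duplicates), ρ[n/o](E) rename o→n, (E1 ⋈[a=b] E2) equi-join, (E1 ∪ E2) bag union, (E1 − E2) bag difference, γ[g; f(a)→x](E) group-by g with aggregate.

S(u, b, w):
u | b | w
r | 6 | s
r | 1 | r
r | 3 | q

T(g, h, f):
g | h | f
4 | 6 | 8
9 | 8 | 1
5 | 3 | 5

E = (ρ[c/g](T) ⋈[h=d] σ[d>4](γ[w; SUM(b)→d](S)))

Row counts bottom-up:
  T → 3
  ρ[c/g](T) → 3
  S → 3
  γ[w; SUM(b)→d](S) → 3
  σ[d>4](γ[w; SUM(b)→d](S)) → 1
  (ρ[c/g](T) ⋈[h=d] σ[d>4](γ[w; SUM(b)→d](S))) → 1

|E| = 1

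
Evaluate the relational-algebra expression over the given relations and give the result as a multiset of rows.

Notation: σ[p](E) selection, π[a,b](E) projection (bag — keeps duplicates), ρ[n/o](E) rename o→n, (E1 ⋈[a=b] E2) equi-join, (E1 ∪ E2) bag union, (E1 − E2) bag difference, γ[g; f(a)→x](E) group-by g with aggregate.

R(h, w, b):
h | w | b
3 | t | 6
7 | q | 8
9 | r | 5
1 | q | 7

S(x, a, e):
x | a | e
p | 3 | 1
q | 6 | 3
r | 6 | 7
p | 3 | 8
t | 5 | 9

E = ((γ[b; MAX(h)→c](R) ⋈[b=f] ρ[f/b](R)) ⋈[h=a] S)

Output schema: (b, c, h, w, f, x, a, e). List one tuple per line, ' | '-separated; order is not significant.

Row counts bottom-up:
  R → 4
  γ[b; MAX(h)→c](R) → 4
  R → 4
  ρ[f/b](R) → 4
  (γ[b; MAX(h)→c](R) ⋈[b=f] ρ[f/b](R)) → 4
  S → 5
  ((γ[b; MAX(h)→c](R) ⋈[b=f] ρ[f/b](R)) ⋈[h=a] S) → 2

== RESULT ==
b | c | h | w | f | x | a | e
6 | 3 | 3 | t | 6 | p | 3 | 1
6 | 3 | 3 | t | 6 | p | 3 | 8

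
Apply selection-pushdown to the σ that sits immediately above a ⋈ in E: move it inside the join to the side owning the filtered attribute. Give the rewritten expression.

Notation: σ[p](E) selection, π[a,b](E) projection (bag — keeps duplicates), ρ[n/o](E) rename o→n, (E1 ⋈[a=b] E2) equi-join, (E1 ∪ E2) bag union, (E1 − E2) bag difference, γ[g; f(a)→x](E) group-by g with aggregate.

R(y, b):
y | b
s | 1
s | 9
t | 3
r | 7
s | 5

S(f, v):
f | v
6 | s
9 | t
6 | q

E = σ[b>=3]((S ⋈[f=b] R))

σ filters on b, owned by the right side.
E' = (S ⋈[f=b] σ[b>=3](R))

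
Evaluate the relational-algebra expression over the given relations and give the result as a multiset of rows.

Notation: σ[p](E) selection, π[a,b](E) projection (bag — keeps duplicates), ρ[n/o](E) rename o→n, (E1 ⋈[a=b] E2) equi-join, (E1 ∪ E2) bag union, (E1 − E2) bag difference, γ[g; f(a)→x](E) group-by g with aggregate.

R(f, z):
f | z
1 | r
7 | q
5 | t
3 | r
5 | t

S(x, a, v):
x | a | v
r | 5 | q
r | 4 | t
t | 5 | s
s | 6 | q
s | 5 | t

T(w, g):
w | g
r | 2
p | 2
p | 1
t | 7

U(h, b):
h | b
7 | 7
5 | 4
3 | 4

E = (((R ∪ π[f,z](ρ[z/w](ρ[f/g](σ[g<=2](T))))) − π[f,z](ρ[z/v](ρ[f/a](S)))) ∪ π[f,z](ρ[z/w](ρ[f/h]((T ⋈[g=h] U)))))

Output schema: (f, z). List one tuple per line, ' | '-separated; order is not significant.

Per-node cardinality:
  R → 5
  T → 4
  σ[g<=2](T) → 3
  ρ[f/g](σ[g<=2](T)) → 3
  ρ[z/w](ρ[f/g](σ[g<=2](T))) → 3
  π[f,z](ρ[z/w](ρ[f/g](σ[g<=2](T)))) → 3
  (R ∪ π[f,z](ρ[z/w](ρ[f/g](σ[g<=2](T))))) → 8
  S → 5
  ρ[f/a](S) → 5
  ρ[z/v](ρ[f/a](S)) → 5
  π[f,z](ρ[z/v](ρ[f/a](S))) → 5
  ((R ∪ π[f,z](ρ[z/w](ρ[f/g](σ[g<=2](T))))) − π[f,z](ρ[z/v](ρ[f/a](S)))) → 7
  T → 4
  U → 3
  (T ⋈[g=h] U) → 1
  ρ[f/h]((T ⋈[g=h] U)) → 1
  ρ[z/w](ρ[f/h]((T ⋈[g=h] U))) → 1
  π[f,z](ρ[z/w](ρ[f/h]((T ⋈[g=h] U)))) → 1
  (((R ∪ π[f,z](ρ[z/w](ρ[f/g](σ[g<=2](T))))) − π[f,z](ρ[z/v](ρ[f/a](S)))) ∪ π[f,z](ρ[z/w](ρ[f/h]((T ⋈[g=h] U))))) → 8

== RESULT ==
f | z
1 | p
1 | r
2 | p
2 | r
3 | r
5 | t
7 | q
7 | t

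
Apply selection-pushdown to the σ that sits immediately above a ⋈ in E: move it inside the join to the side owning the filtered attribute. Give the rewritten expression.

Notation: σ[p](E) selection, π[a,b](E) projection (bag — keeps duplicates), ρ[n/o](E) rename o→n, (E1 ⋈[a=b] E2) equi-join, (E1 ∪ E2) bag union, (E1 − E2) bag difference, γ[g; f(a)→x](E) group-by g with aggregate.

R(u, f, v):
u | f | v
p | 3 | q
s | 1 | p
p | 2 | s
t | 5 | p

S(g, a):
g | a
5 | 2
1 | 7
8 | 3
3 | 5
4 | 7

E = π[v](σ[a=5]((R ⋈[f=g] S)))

σ filters on a, owned by the right side.
E' = π[v]((R ⋈[f=g] σ[a=5](S)))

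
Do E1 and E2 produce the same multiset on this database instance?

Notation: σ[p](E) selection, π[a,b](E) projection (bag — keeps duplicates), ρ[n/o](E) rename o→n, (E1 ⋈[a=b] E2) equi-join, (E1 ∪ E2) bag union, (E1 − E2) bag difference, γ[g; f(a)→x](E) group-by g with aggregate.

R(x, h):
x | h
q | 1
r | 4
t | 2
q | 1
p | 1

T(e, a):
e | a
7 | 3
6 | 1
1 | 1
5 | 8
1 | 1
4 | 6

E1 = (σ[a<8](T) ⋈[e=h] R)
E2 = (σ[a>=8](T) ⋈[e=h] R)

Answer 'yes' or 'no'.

E1 per-node cardinality:
  T → 6
  σ[a<8](T) → 5
  R → 5
  (σ[a<8](T) ⋈[e=h] R) → 7
E2 per-node cardinality:
  T → 6
  σ[a>=8](T) → 1
  R → 5
  (σ[a>=8](T) ⋈[e=h] R) → 0

E1 result:
e | a | x | h
1 | 1 | p | 1
1 | 1 | p | 1
1 | 1 | q | 1
1 | 1 | q | 1
1 | 1 | q | 1
1 | 1 | q | 1
4 | 6 | r | 4
E2 result:
e | a | x | h
(0 rows)
Witness: (1, 1, 'q', 1) appears 4× in E1 but 0× in E2.

no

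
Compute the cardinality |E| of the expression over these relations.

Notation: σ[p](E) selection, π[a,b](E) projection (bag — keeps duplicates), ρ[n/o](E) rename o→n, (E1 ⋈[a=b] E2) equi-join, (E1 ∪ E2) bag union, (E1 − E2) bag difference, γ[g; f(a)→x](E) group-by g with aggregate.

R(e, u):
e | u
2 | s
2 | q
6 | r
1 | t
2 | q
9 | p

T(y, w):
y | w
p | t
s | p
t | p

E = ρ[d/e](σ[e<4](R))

Subexpression sizes:
  R → 6
  σ[e<4](R) → 4
  ρ[d/e](σ[e<4](R)) → 4

|E| = 4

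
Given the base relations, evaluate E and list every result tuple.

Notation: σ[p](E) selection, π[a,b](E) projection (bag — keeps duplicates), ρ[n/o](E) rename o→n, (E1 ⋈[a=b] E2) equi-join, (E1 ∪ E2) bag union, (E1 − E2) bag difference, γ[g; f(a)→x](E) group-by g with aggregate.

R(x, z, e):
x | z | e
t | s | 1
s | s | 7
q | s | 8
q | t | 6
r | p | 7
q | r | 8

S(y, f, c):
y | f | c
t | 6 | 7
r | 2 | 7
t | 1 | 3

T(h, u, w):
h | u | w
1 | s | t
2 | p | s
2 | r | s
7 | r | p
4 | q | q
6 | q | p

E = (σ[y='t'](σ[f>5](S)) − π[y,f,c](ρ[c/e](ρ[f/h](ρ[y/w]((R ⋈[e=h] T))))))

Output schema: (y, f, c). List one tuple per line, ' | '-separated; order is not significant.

Row counts bottom-up:
  S → 3
  σ[f>5](S) → 1
  σ[y='t'](σ[f>5](S)) → 1
  R → 6
  T → 6
  (R ⋈[e=h] T) → 4
  ρ[y/w]((R ⋈[e=h] T)) → 4
  ρ[f/h](ρ[y/w]((R ⋈[e=h] T))) → 4
  ρ[c/e](ρ[f/h](ρ[y/w]((R ⋈[e=h] T)))) → 4
  π[y,f,c](ρ[c/e](ρ[f/h](ρ[y/w]((R ⋈[e=h] T))))) → 4
  (σ[y='t'](σ[f>5](S)) − π[y,f,c](ρ[c/e](ρ[f/h](ρ[y/w]((R ⋈[e=h] T)))))) → 1

== RESULT ==
y | f | c
t | 6 | 7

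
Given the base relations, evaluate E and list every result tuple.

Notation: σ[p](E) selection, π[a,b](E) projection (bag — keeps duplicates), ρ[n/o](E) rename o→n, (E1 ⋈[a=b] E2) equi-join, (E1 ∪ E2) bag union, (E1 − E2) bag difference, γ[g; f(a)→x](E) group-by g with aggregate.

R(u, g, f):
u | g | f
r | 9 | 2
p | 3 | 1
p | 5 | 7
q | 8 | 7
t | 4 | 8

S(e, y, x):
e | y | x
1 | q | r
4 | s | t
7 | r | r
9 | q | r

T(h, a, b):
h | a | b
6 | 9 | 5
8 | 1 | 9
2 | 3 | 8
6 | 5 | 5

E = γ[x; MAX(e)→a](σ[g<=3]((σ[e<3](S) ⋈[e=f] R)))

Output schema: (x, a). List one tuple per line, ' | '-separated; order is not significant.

Per-node cardinality:
  S → 4
  σ[e<3](S) → 1
  R → 5
  (σ[e<3](S) ⋈[e=f] R) → 1
  σ[g<=3]((σ[e<3](S) ⋈[e=f] R)) → 1
  γ[x; MAX(e)→a](σ[g<=3]((σ[e<3](S) ⋈[e=f] R))) → 1

== RESULT ==
x | a
r | 1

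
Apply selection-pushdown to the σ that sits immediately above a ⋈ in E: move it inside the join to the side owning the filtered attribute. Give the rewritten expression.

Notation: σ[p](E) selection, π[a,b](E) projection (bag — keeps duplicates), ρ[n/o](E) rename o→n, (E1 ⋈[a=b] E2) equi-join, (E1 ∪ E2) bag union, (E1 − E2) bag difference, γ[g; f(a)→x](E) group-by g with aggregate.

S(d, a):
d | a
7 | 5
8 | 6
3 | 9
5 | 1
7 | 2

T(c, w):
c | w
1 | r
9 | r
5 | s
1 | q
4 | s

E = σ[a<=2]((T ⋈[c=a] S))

σ filters on a, owned by the right side.
E' = (T ⋈[c=a] σ[a<=2](S))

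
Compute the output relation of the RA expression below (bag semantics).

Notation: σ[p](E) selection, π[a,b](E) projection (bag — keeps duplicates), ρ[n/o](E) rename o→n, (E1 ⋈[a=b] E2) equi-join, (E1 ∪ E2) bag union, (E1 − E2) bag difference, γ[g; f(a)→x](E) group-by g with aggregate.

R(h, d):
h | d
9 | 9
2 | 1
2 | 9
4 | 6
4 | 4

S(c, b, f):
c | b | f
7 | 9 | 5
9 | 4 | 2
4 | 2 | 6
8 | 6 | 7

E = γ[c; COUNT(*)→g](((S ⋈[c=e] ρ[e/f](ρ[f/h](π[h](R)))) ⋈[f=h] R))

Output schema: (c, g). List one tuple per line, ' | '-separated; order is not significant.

Row counts bottom-up:
  S → 4
  R → 5
  π[h](R) → 5
  ρ[f/h](π[h](R)) → 5
  ρ[e/f](ρ[f/h](π[h](R))) → 5
  (S ⋈[c=e] ρ[e/f](ρ[f/h](π[h](R)))) → 3
  R → 5
  ((S ⋈[c=e] ρ[e/f](ρ[f/h](π[h](R)))) ⋈[f=h] R) → 2
  γ[c; COUNT(*)→g](((S ⋈[c=e] ρ[e/f](ρ[f/h](π[h](R)))) ⋈[f=h] R)) → 1

== RESULT ==
c | g
9 | 2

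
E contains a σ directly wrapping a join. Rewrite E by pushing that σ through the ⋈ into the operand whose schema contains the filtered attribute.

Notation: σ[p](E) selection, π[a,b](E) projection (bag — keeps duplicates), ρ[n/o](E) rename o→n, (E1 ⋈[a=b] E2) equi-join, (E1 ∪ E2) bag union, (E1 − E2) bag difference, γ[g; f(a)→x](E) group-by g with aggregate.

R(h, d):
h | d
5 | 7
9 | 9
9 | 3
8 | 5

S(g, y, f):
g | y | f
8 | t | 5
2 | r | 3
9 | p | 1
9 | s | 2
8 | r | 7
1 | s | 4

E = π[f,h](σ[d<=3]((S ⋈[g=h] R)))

σ filters on d, owned by the right side.
E' = π[f,h]((S ⋈[g=h] σ[d<=3](R)))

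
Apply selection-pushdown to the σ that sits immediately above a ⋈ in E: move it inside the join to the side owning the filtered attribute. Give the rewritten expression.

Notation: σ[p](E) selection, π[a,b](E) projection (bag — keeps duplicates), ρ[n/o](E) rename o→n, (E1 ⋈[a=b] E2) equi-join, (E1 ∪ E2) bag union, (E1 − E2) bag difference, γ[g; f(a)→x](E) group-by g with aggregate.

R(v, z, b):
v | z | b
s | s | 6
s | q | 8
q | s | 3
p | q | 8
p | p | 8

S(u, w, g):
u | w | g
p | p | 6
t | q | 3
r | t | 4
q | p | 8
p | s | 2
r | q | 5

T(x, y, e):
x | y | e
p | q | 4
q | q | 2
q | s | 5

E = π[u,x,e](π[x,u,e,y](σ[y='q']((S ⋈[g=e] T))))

σ filters on y, owned by the right side.
E' = π[u,x,e](π[x,u,e,y]((S ⋈[g=e] σ[y='q'](T))))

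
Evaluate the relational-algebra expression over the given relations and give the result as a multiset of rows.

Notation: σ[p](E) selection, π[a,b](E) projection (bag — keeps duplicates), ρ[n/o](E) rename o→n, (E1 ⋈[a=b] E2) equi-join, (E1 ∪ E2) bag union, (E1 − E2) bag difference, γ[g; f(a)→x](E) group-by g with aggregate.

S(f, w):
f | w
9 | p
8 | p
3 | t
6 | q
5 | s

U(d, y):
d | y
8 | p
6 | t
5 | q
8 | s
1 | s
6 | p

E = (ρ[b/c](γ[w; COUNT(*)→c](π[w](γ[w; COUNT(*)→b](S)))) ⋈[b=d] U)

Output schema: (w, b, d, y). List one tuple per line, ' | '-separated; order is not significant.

Stepwise |·|:
  S → 5
  γ[w; COUNT(*)→b](S) → 4
  π[w](γ[w; COUNT(*)→b](S)) → 4
  γ[w; COUNT(*)→c](π[w](γ[w; COUNT(*)→b](S))) → 4
  ρ[b/c](γ[w; COUNT(*)→c](π[w](γ[w; COUNT(*)→b](S)))) → 4
  U → 6
  (ρ[b/c](γ[w; COUNT(*)→c](π[w](γ[w; COUNT(*)→b](S)))) ⋈[b=d] U) → 4

== RESULT ==
w | b | d | y
p | 1 | 1 | s
q | 1 | 1 | s
s | 1 | 1 | s
t | 1 | 1 | s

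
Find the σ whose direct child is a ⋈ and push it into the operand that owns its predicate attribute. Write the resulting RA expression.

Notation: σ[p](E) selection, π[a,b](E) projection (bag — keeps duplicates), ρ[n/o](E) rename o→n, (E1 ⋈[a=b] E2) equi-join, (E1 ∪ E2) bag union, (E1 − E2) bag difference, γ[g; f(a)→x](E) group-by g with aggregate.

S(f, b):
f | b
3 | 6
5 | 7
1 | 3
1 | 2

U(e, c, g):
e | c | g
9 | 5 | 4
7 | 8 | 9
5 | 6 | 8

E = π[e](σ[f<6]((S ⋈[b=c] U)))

σ filters on f, owned by the left side.
E' = π[e]((σ[f<6](S) ⋈[b=c] U))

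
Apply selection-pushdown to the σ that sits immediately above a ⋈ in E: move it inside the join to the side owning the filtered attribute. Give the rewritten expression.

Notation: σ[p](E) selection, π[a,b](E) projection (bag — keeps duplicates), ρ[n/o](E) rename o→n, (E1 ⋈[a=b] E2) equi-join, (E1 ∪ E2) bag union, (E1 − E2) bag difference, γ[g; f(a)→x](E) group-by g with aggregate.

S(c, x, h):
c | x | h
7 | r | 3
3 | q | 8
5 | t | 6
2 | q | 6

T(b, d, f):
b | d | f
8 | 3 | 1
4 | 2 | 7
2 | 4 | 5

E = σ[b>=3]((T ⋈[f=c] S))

σ filters on b, owned by the left side.
E' = (σ[b>=3](T) ⋈[f=c] S)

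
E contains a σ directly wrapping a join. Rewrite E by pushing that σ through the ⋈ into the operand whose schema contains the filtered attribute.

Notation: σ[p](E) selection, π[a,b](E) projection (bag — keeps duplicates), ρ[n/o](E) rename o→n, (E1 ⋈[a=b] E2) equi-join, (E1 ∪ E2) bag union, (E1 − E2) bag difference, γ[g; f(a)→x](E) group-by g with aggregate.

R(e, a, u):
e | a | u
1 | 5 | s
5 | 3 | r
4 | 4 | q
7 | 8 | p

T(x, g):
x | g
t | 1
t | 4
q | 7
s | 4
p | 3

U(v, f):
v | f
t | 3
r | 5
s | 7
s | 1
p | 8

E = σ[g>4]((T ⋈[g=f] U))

σ filters on g, owned by the left side.
E' = (σ[g>4](T) ⋈[g=f] U)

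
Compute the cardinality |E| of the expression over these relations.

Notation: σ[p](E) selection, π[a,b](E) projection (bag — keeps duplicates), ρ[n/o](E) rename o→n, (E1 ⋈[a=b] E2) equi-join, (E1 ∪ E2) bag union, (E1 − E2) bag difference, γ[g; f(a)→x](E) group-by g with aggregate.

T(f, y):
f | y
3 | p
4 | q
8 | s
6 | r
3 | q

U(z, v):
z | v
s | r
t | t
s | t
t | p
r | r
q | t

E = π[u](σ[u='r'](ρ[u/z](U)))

Subexpression sizes:
  U → 6
  ρ[u/z](U) → 6
  σ[u='r'](ρ[u/z](U)) → 1
  π[u](σ[u='r'](ρ[u/z](U))) → 1

|E| = 1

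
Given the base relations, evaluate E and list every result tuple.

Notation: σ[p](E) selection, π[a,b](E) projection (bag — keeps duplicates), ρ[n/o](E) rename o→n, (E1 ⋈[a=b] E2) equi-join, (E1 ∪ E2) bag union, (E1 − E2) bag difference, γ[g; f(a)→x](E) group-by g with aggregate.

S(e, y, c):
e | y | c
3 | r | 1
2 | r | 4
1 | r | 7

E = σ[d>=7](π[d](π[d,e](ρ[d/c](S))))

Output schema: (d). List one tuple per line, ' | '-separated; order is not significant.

Subexpression sizes:
  S → 3
  ρ[d/c](S) → 3
  π[d,e](ρ[d/c](S)) → 3
  π[d](π[d,e](ρ[d/c](S))) → 3
  σ[d>=7](π[d](π[d,e](ρ[d/c](S)))) → 1

== RESULT ==
d
7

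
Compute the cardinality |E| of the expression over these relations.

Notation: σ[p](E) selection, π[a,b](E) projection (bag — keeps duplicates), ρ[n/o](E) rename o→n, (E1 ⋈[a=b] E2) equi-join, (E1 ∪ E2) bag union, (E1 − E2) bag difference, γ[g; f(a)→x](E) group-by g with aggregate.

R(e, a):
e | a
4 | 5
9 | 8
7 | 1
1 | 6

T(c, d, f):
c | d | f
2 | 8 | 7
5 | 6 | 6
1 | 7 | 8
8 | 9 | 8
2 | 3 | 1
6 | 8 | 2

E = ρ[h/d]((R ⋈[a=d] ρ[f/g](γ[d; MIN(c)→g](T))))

Stepwise |·|:
  R → 4
  T → 6
  γ[d; MIN(c)→g](T) → 5
  ρ[f/g](γ[d; MIN(c)→g](T)) → 5
  (R ⋈[a=d] ρ[f/g](γ[d; MIN(c)→g](T))) → 2
  ρ[h/d]((R ⋈[a=d] ρ[f/g](γ[d; MIN(c)→g](T)))) → 2

|E| = 2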